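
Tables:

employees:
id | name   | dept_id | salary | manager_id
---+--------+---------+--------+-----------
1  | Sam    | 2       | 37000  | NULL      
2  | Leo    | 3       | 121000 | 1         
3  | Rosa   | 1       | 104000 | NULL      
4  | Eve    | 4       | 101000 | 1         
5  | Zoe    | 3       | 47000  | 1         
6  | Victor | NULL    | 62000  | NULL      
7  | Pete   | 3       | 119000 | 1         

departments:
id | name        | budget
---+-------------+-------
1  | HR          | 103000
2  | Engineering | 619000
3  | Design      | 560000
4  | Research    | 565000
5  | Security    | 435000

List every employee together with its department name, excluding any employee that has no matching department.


INNER JOIN keeps only employees rows whose dept_id matches an id in departments. Walk through each employee:
  - employee 1 (Sam): dept_id=2 -> matches Engineering
  - employee 2 (Leo): dept_id=3 -> matches Design
  - employee 3 (Rosa): dept_id=1 -> matches HR
  - employee 4 (Eve): dept_id=4 -> matches Research
  - employee 5 (Zoe): dept_id=3 -> matches Design
  - employee 6 (Victor): dept_id=NULL, no match -> dropped
  - employee 7 (Pete): dept_id=3 -> matches Design
So 1 of 7 rows is dropped.

SQL:
SELECT a.name, b.name AS department
FROM employees a
INNER JOIN departments b ON a.dept_id = b.id

Result:
name | department 
-----+------------
Sam  | Engineering
Leo  | Design     
Rosa | HR         
Eve  | Research   
Zoe  | Design     
Pete | Design     


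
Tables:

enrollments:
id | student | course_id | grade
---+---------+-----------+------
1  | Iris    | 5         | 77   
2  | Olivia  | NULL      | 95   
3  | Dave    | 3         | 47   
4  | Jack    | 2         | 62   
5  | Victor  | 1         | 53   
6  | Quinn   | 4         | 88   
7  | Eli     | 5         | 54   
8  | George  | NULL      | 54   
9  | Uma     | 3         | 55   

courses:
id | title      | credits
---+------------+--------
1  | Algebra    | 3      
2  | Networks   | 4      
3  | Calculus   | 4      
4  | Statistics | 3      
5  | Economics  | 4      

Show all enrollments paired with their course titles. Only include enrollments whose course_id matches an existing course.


INNER JOIN keeps only enrollments rows whose course_id matches an id in courses. Walk through each enrollment:
  - enrollment 1 (Iris): course_id=5 -> matches Economics
  - enrollment 2 (Olivia): course_id=NULL, no match -> dropped
  - enrollment 3 (Dave): course_id=3 -> matches Calculus
  - enrollment 4 (Jack): course_id=2 -> matches Networks
  - enrollment 5 (Victor): course_id=1 -> matches Algebra
  - enrollment 6 (Quinn): course_id=4 -> matches Statistics
  - enrollment 7 (Eli): course_id=5 -> matches Economics
  - enrollment 8 (George): course_id=NULL, no match -> dropped
  - enrollment 9 (Uma): course_id=3 -> matches Calculus
So 2 of 9 rows are dropped.

SQL:
SELECT a.student, b.title AS course
FROM enrollments a
INNER JOIN courses b ON a.course_id = b.id

Result:
student | course    
--------+-----------
Iris    | Economics 
Dave    | Calculus  
Jack    | Networks  
Victor  | Algebra   
Quinn   | Statistics
Eli     | Economics 
Uma     | Calculus  


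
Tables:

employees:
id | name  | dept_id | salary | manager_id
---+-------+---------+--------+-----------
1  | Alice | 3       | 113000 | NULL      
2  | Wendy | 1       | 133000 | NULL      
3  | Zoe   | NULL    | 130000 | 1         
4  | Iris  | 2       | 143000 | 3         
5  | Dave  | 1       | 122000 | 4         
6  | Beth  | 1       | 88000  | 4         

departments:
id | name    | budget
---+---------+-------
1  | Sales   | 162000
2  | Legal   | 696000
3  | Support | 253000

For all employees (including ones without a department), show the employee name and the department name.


LEFT JOIN keeps every row from employees (the left table); where dept_id has no match in departments, the department columns become NULL. Walk through each employee:
  - employee 1 (Alice): dept_id=3 -> matches Support
  - employee 2 (Wendy): dept_id=1 -> matches Sales
  - employee 3 (Zoe): dept_id=NULL, no match -> kept with NULL
  - employee 4 (Iris): dept_id=2 -> matches Legal
  - employee 5 (Dave): dept_id=1 -> matches Sales
  - employee 6 (Beth): dept_id=1 -> matches Sales
All 6 rows appear; 1 has NULL department.

SQL:
SELECT a.name, b.name AS department
FROM employees a
LEFT JOIN departments b ON a.dept_id = b.id

Result:
name  | department
------+-----------
Alice | Support   
Wendy | Sales     
Zoe   | NULL      
Iris  | Legal     
Dave  | Sales     
Beth  | Sales     


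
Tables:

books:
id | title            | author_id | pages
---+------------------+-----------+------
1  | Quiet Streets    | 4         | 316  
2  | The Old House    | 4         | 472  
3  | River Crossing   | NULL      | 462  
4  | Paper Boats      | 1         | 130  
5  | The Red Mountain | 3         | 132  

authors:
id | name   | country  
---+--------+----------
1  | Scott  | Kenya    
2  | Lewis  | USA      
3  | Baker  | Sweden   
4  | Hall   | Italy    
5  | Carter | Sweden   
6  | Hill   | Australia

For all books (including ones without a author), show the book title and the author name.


LEFT JOIN keeps every row from books (the left table); where author_id has no match in authors, the author columns become NULL. Walk through each book:
  - book 1 (Quiet Streets): author_id=4 -> matches Hall
  - book 2 (The Old House): author_id=4 -> matches Hall
  - book 3 (River Crossing): author_id=NULL, no match -> kept with NULL
  - book 4 (Paper Boats): author_id=1 -> matches Scott
  - book 5 (The Red Mountain): author_id=3 -> matches Baker
All 5 rows appear; 1 has NULL author.

SQL:
SELECT a.title, b.name AS author
FROM books a
LEFT JOIN authors b ON a.author_id = b.id

Result:
title            | author
-----------------+-------
Quiet Streets    | Hall  
The Old House    | Hall  
River Crossing   | NULL  
Paper Boats      | Scott 
The Red Mountain | Baker 


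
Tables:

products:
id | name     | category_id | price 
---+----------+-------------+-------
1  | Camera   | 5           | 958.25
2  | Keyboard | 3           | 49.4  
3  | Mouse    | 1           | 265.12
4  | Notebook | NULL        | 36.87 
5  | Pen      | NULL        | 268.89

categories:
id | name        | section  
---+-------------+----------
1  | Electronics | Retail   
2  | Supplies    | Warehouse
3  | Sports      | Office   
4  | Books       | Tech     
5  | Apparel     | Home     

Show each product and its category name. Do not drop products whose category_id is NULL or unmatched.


LEFT JOIN keeps every row from products (the left table); where category_id has no match in categories, the category columns become NULL. Walk through each product:
  - product 1 (Camera): category_id=5 -> matches Apparel
  - product 2 (Keyboard): category_id=3 -> matches Sports
  - product 3 (Mouse): category_id=1 -> matches Electronics
  - product 4 (Notebook): category_id=NULL, no match -> kept with NULL
  - product 5 (Pen): category_id=NULL, no match -> kept with NULL
All 5 rows appear; 2 have NULL category.

SQL:
SELECT a.name, b.name AS category
FROM products a
LEFT JOIN categories b ON a.category_id = b.id

Result:
name     | category   
---------+------------
Camera   | Apparel    
Keyboard | Sports     
Mouse    | Electronics
Notebook | NULL       
Pen      | NULL       


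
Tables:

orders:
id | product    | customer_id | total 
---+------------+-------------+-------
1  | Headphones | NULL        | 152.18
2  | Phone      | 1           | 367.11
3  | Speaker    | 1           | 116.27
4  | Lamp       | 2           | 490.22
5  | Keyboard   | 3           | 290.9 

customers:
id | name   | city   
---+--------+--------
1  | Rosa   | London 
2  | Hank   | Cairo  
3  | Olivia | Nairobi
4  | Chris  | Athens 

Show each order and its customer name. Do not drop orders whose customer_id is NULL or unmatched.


LEFT JOIN keeps every row from orders (the left table); where customer_id has no match in customers, the customer columns become NULL. Walk through each order:
  - order 1 (Headphones): customer_id=NULL, no match -> kept with NULL
  - order 2 (Phone): customer_id=1 -> matches Rosa
  - order 3 (Speaker): customer_id=1 -> matches Rosa
  - order 4 (Lamp): customer_id=2 -> matches Hank
  - order 5 (Keyboard): customer_id=3 -> matches Olivia
All 5 rows appear; 1 has NULL customer.

SQL:
SELECT a.product, b.name AS customer
FROM orders a
LEFT JOIN customers b ON a.customer_id = b.id

Result:
product    | customer
-----------+---------
Headphones | NULL    
Phone      | Rosa    
Speaker    | Rosa    
Lamp       | Hank    
Keyboard   | Olivia  


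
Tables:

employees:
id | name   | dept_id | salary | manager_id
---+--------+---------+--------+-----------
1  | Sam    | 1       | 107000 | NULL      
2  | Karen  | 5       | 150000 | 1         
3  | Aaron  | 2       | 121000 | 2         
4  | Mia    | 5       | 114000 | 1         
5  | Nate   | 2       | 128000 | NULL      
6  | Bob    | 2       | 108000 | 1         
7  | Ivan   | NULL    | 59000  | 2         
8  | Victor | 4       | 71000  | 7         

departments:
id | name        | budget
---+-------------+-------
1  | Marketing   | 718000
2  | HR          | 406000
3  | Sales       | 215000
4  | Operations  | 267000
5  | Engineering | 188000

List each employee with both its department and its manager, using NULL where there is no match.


Two LEFT JOINs from the same base table employees: one to departments via dept_id, one to employees itself via manager_id. Both are LEFT so every employee is preserved.
Match against departments:
  - employee 1 (Sam): dept_id=1 -> matches Marketing
  - employee 2 (Karen): dept_id=5 -> matches Engineering
  - employee 3 (Aaron): dept_id=2 -> matches HR
  - employee 4 (Mia): dept_id=5 -> matches Engineering
  - employee 5 (Nate): dept_id=2 -> matches HR
  - employee 6 (Bob): dept_id=2 -> matches HR
  - employee 7 (Ivan): dept_id=NULL, no match -> kept with NULL
  - employee 8 (Victor): dept_id=4 -> matches Operations
Match against employees (self):
  - employee 1 (Sam): manager_id=NULL -> NULL
  - employee 2 (Karen): manager_id=1 -> Sam
  - employee 3 (Aaron): manager_id=2 -> Karen
  - employee 4 (Mia): manager_id=1 -> Sam
  - employee 5 (Nate): manager_id=NULL -> NULL
  - employee 6 (Bob): manager_id=1 -> Sam
  - employee 7 (Ivan): manager_id=2 -> Karen
  - employee 8 (Victor): manager_id=7 -> Ivan

SQL:
SELECT a.name, b.name AS department, c.name AS manager
FROM employees a
LEFT JOIN departments b ON a.dept_id = b.id
LEFT JOIN employees c ON a.manager_id = c.id

Result:
name   | department  | manager
-------+-------------+--------
Sam    | Marketing   | NULL   
Karen  | Engineering | Sam    
Aaron  | HR          | Karen  
Mia    | Engineering | Sam    
Nate   | HR          | NULL   
Bob    | HR          | Sam    
Ivan   | NULL        | Karen  
Victor | Operations  | Ivan   


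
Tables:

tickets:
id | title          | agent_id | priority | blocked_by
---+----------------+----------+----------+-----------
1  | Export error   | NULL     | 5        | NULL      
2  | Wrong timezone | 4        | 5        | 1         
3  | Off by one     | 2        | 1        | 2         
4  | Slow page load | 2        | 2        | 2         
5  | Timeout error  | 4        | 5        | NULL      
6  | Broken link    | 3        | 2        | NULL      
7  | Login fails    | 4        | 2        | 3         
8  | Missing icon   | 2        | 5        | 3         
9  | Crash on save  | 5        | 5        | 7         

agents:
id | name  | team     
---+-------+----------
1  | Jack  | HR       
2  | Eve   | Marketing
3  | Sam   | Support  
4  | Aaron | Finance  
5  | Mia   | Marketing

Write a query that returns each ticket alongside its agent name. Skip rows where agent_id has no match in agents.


INNER JOIN keeps only tickets rows whose agent_id matches an id in agents. Walk through each ticket:
  - ticket 1 (Export error): agent_id=NULL, no match -> dropped
  - ticket 2 (Wrong timezone): agent_id=4 -> matches Aaron
  - ticket 3 (Off by one): agent_id=2 -> matches Eve
  - ticket 4 (Slow page load): agent_id=2 -> matches Eve
  - ticket 5 (Timeout error): agent_id=4 -> matches Aaron
  - ticket 6 (Broken link): agent_id=3 -> matches Sam
  - ticket 7 (Login fails): agent_id=4 -> matches Aaron
  - ticket 8 (Missing icon): agent_id=2 -> matches Eve
  - ticket 9 (Crash on save): agent_id=5 -> matches Mia
So 1 of 9 rows is dropped.

SQL:
SELECT a.title, b.name AS agent
FROM tickets a
INNER JOIN agents b ON a.agent_id = b.id

Result:
title          | agent
---------------+------
Wrong timezone | Aaron
Off by one     | Eve  
Slow page load | Eve  
Timeout error  | Aaron
Broken link    | Sam  
Login fails    | Aaron
Missing icon   | Eve  
Crash on save  | Mia  


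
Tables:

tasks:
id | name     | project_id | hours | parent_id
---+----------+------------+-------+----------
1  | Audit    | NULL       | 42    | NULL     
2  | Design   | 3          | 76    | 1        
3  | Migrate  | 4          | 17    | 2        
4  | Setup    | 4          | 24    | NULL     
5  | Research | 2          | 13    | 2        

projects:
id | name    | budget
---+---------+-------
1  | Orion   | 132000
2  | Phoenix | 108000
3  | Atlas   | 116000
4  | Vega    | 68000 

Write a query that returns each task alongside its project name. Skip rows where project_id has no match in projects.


INNER JOIN keeps only tasks rows whose project_id matches an id in projects. Walk through each task:
  - task 1 (Audit): project_id=NULL, no match -> dropped
  - task 2 (Design): project_id=3 -> matches Atlas
  - task 3 (Migrate): project_id=4 -> matches Vega
  - task 4 (Setup): project_id=4 -> matches Vega
  - task 5 (Research): project_id=2 -> matches Phoenix
So 1 of 5 rows is dropped.

SQL:
SELECT a.name, b.name AS project
FROM tasks a
INNER JOIN projects b ON a.project_id = b.id

Result:
name     | project
---------+--------
Design   | Atlas  
Migrate  | Vega   
Setup    | Vega   
Research | Phoenix


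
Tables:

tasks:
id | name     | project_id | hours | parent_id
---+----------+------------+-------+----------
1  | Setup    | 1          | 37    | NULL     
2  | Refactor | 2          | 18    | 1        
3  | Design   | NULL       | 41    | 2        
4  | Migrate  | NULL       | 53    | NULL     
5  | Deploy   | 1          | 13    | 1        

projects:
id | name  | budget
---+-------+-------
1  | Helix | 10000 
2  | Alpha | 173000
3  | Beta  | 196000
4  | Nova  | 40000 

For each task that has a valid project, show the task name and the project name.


INNER JOIN keeps only tasks rows whose project_id matches an id in projects. Walk through each task:
  - task 1 (Setup): project_id=1 -> matches Helix
  - task 2 (Refactor): project_id=2 -> matches Alpha
  - task 3 (Design): project_id=NULL, no match -> dropped
  - task 4 (Migrate): project_id=NULL, no match -> dropped
  - task 5 (Deploy): project_id=1 -> matches Helix
So 2 of 5 rows are dropped.

SQL:
SELECT a.name, b.name AS project
FROM tasks a
INNER JOIN projects b ON a.project_id = b.id

Result:
name     | project
---------+--------
Setup    | Helix  
Refactor | Alpha  
Deploy   | Helix  


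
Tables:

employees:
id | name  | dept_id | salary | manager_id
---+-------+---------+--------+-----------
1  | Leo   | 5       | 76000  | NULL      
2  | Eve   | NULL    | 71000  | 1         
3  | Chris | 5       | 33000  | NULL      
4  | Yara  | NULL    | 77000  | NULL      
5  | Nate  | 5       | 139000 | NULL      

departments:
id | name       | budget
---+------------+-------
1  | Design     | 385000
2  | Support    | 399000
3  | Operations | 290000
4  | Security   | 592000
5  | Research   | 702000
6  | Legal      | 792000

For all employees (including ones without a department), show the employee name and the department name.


LEFT JOIN keeps every row from employees (the left table); where dept_id has no match in departments, the department columns become NULL. Walk through each employee:
  - employee 1 (Leo): dept_id=5 -> matches Research
  - employee 2 (Eve): dept_id=NULL, no match -> kept with NULL
  - employee 3 (Chris): dept_id=5 -> matches Research
  - employee 4 (Yara): dept_id=NULL, no match -> kept with NULL
  - employee 5 (Nate): dept_id=5 -> matches Research
All 5 rows appear; 2 have NULL department.

SQL:
SELECT a.name, b.name AS department
FROM employees a
LEFT JOIN departments b ON a.dept_id = b.id

Result:
name  | department
------+-----------
Leo   | Research  
Eve   | NULL      
Chris | Research  
Yara  | NULL      
Nate  | Research  


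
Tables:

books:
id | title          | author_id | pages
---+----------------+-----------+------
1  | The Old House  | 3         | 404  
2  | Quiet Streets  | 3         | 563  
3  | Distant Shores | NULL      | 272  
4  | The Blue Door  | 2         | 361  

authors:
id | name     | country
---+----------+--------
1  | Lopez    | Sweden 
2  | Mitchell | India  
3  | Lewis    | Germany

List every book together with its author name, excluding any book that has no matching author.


INNER JOIN keeps only books rows whose author_id matches an id in authors. Walk through each book:
  - book 1 (The Old House): author_id=3 -> matches Lewis
  - book 2 (Quiet Streets): author_id=3 -> matches Lewis
  - book 3 (Distant Shores): author_id=NULL, no match -> dropped
  - book 4 (The Blue Door): author_id=2 -> matches Mitchell
So 1 of 4 rows is dropped.

SQL:
SELECT a.title, b.name AS author
FROM books a
INNER JOIN authors b ON a.author_id = b.id

Result:
title         | author  
--------------+---------
The Old House | Lewis   
Quiet Streets | Lewis   
The Blue Door | Mitchell


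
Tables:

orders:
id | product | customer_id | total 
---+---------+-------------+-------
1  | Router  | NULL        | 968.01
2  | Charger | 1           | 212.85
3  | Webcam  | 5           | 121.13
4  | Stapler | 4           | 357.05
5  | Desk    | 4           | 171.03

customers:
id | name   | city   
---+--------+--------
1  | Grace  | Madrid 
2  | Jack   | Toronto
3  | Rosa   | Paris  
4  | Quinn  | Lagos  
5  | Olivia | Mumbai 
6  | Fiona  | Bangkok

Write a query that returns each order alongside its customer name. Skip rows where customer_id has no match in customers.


INNER JOIN keeps only orders rows whose customer_id matches an id in customers. Walk through each order:
  - order 1 (Router): customer_id=NULL, no match -> dropped
  - order 2 (Charger): customer_id=1 -> matches Grace
  - order 3 (Webcam): customer_id=5 -> matches Olivia
  - order 4 (Stapler): customer_id=4 -> matches Quinn
  - order 5 (Desk): customer_id=4 -> matches Quinn
So 1 of 5 rows is dropped.

SQL:
SELECT a.product, b.name AS customer
FROM orders a
INNER JOIN customers b ON a.customer_id = b.id

Result:
product | customer
--------+---------
Charger | Grace   
Webcam  | Olivia  
Stapler | Quinn   
Desk    | Quinn   


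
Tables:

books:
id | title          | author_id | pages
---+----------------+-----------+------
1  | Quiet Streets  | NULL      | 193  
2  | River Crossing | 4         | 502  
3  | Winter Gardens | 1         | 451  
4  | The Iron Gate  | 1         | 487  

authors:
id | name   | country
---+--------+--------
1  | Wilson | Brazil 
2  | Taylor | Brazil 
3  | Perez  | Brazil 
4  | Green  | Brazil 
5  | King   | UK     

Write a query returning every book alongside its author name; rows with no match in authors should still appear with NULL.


LEFT JOIN keeps every row from books (the left table); where author_id has no match in authors, the author columns become NULL. Walk through each book:
  - book 1 (Quiet Streets): author_id=NULL, no match -> kept with NULL
  - book 2 (River Crossing): author_id=4 -> matches Green
  - book 3 (Winter Gardens): author_id=1 -> matches Wilson
  - book 4 (The Iron Gate): author_id=1 -> matches Wilson
All 4 rows appear; 1 has NULL author.

SQL:
SELECT a.title, b.name AS author
FROM books a
LEFT JOIN authors b ON a.author_id = b.id

Result:
title          | author
---------------+-------
Quiet Streets  | NULL  
River Crossing | Green 
Winter Gardens | Wilson
The Iron Gate  | Wilson


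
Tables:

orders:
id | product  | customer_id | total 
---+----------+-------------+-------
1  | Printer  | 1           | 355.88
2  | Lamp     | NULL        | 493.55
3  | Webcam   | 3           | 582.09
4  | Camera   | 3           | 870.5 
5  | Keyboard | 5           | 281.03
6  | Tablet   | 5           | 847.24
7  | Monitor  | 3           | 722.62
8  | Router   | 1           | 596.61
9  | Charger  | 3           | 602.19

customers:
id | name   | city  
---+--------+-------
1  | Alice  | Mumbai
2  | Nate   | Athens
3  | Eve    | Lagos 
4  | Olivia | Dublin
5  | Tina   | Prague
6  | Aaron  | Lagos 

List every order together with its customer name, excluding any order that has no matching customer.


INNER JOIN keeps only orders rows whose customer_id matches an id in customers. Walk through each order:
  - order 1 (Printer): customer_id=1 -> matches Alice
  - order 2 (Lamp): customer_id=NULL, no match -> dropped
  - order 3 (Webcam): customer_id=3 -> matches Eve
  - order 4 (Camera): customer_id=3 -> matches Eve
  - order 5 (Keyboard): customer_id=5 -> matches Tina
  - order 6 (Tablet): customer_id=5 -> matches Tina
  - order 7 (Monitor): customer_id=3 -> matches Eve
  - order 8 (Router): customer_id=1 -> matches Alice
  - order 9 (Charger): customer_id=3 -> matches Eve
So 1 of 9 rows is dropped.

SQL:
SELECT a.product, b.name AS customer
FROM orders a
INNER JOIN customers b ON a.customer_id = b.id

Result:
product  | customer
---------+---------
Printer  | Alice   
Webcam   | Eve     
Camera   | Eve     
Keyboard | Tina    
Tablet   | Tina    
Monitor  | Eve     
Router   | Alice   
Charger  | Eve     


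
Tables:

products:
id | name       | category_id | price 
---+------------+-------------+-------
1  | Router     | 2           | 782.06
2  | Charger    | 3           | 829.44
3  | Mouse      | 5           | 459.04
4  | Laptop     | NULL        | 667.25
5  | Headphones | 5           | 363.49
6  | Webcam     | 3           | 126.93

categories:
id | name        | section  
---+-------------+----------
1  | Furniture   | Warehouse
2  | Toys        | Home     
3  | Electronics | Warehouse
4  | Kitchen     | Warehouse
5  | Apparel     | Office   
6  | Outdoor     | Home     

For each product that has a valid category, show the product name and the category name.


INNER JOIN keeps only products rows whose category_id matches an id in categories. Walk through each product:
  - product 1 (Router): category_id=2 -> matches Toys
  - product 2 (Charger): category_id=3 -> matches Electronics
  - product 3 (Mouse): category_id=5 -> matches Apparel
  - product 4 (Laptop): category_id=NULL, no match -> dropped
  - product 5 (Headphones): category_id=5 -> matches Apparel
  - product 6 (Webcam): category_id=3 -> matches Electronics
So 1 of 6 rows is dropped.

SQL:
SELECT a.name, b.name AS category
FROM products a
INNER JOIN categories b ON a.category_id = b.id

Result:
name       | category   
-----------+------------
Router     | Toys       
Charger    | Electronics
Mouse      | Apparel    
Headphones | Apparel    
Webcam     | Electronics


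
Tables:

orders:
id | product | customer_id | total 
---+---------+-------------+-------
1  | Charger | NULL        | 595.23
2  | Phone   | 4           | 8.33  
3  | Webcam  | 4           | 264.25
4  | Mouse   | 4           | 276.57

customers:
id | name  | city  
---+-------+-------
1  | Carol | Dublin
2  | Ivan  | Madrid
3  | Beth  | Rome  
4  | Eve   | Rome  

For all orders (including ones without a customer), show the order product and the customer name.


LEFT JOIN keeps every row from orders (the left table); where customer_id has no match in customers, the customer columns become NULL. Walk through each order:
  - order 1 (Charger): customer_id=NULL, no match -> kept with NULL
  - order 2 (Phone): customer_id=4 -> matches Eve
  - order 3 (Webcam): customer_id=4 -> matches Eve
  - order 4 (Mouse): customer_id=4 -> matches Eve
All 4 rows appear; 1 has NULL customer.

SQL:
SELECT a.product, b.name AS customer
FROM orders a
LEFT JOIN customers b ON a.customer_id = b.id

Result:
product | customer
--------+---------
Charger | NULL    
Phone   | Eve     
Webcam  | Eve     
Mouse   | Eve     


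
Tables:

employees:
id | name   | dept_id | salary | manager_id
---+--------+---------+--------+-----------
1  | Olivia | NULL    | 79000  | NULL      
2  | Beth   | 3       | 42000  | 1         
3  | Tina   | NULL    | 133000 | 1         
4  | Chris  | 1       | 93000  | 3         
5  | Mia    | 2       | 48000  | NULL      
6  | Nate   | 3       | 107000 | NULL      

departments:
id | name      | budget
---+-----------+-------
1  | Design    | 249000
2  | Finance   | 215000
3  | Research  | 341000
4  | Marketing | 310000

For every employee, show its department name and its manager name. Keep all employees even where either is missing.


Two LEFT JOINs from the same base table employees: one to departments via dept_id, one to employees itself via manager_id. Both are LEFT so every employee is preserved.
Match against departments:
  - employee 1 (Olivia): dept_id=NULL, no match -> kept with NULL
  - employee 2 (Beth): dept_id=3 -> matches Research
  - employee 3 (Tina): dept_id=NULL, no match -> kept with NULL
  - employee 4 (Chris): dept_id=1 -> matches Design
  - employee 5 (Mia): dept_id=2 -> matches Finance
  - employee 6 (Nate): dept_id=3 -> matches Research
Match against employees (self):
  - employee 1 (Olivia): manager_id=NULL -> NULL
  - employee 2 (Beth): manager_id=1 -> Olivia
  - employee 3 (Tina): manager_id=1 -> Olivia
  - employee 4 (Chris): manager_id=3 -> Tina
  - employee 5 (Mia): manager_id=NULL -> NULL
  - employee 6 (Nate): manager_id=NULL -> NULL

SQL:
SELECT a.name, b.name AS department, c.name AS manager
FROM employees a
LEFT JOIN departments b ON a.dept_id = b.id
LEFT JOIN employees c ON a.manager_id = c.id

Result:
name   | department | manager
-------+------------+--------
Olivia | NULL       | NULL   
Beth   | Research   | Olivia 
Tina   | NULL       | Olivia 
Chris  | Design     | Tina   
Mia    | Finance    | NULL   
Nate   | Research   | NULL   


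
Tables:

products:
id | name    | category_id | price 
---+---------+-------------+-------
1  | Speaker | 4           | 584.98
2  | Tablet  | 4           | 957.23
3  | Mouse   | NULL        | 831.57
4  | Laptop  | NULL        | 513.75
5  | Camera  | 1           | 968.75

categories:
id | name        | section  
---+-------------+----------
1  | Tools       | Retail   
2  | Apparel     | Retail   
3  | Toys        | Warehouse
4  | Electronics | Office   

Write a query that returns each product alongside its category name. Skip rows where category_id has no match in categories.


INNER JOIN keeps only products rows whose category_id matches an id in categories. Walk through each product:
  - product 1 (Speaker): category_id=4 -> matches Electronics
  - product 2 (Tablet): category_id=4 -> matches Electronics
  - product 3 (Mouse): category_id=NULL, no match -> dropped
  - product 4 (Laptop): category_id=NULL, no match -> dropped
  - product 5 (Camera): category_id=1 -> matches Tools
So 2 of 5 rows are dropped.

SQL:
SELECT a.name, b.name AS category
FROM products a
INNER JOIN categories b ON a.category_id = b.id

Result:
name    | category   
--------+------------
Speaker | Electronics
Tablet  | Electronics
Camera  | Tools      


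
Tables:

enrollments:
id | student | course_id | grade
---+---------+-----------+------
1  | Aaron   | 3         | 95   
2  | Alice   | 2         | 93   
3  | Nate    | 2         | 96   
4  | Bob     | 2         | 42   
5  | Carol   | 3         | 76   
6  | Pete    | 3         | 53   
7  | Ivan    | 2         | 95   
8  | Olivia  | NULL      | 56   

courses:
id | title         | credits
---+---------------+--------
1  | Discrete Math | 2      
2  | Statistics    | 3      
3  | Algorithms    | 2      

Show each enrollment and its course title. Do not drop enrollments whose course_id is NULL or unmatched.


LEFT JOIN keeps every row from enrollments (the left table); where course_id has no match in courses, the course columns become NULL. Walk through each enrollment:
  - enrollment 1 (Aaron): course_id=3 -> matches Algorithms
  - enrollment 2 (Alice): course_id=2 -> matches Statistics
  - enrollment 3 (Nate): course_id=2 -> matches Statistics
  - enrollment 4 (Bob): course_id=2 -> matches Statistics
  - enrollment 5 (Carol): course_id=3 -> matches Algorithms
  - enrollment 6 (Pete): course_id=3 -> matches Algorithms
  - enrollment 7 (Ivan): course_id=2 -> matches Statistics
  - enrollment 8 (Olivia): course_id=NULL, no match -> kept with NULL
All 8 rows appear; 1 has NULL course.

SQL:
SELECT a.student, b.title AS course
FROM enrollments a
LEFT JOIN courses b ON a.course_id = b.id

Result:
student | course    
--------+-----------
Aaron   | Algorithms
Alice   | Statistics
Nate    | Statistics
Bob     | Statistics
Carol   | Algorithms
Pete    | Algorithms
Ivan    | Statistics
Olivia  | NULL      


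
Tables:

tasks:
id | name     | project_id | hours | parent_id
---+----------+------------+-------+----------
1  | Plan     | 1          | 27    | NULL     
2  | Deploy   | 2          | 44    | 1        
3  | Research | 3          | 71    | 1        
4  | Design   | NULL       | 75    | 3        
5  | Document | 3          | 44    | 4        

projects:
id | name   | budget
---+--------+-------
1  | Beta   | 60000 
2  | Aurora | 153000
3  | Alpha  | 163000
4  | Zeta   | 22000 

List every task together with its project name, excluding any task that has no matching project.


INNER JOIN keeps only tasks rows whose project_id matches an id in projects. Walk through each task:
  - task 1 (Plan): project_id=1 -> matches Beta
  - task 2 (Deploy): project_id=2 -> matches Aurora
  - task 3 (Research): project_id=3 -> matches Alpha
  - task 4 (Design): project_id=NULL, no match -> dropped
  - task 5 (Document): project_id=3 -> matches Alpha
So 1 of 5 rows is dropped.

SQL:
SELECT a.name, b.name AS project
FROM tasks a
INNER JOIN projects b ON a.project_id = b.id

Result:
name     | project
---------+--------
Plan     | Beta   
Deploy   | Aurora 
Research | Alpha  
Document | Alpha  


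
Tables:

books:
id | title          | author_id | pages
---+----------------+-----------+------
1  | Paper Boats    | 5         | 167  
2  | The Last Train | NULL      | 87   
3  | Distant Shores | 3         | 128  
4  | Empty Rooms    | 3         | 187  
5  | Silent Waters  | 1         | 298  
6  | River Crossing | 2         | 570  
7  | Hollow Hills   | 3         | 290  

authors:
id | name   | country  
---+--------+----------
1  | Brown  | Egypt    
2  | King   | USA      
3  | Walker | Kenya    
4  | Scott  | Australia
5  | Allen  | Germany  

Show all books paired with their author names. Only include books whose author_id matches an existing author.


INNER JOIN keeps only books rows whose author_id matches an id in authors. Walk through each book:
  - book 1 (Paper Boats): author_id=5 -> matches Allen
  - book 2 (The Last Train): author_id=NULL, no match -> dropped
  - book 3 (Distant Shores): author_id=3 -> matches Walker
  - book 4 (Empty Rooms): author_id=3 -> matches Walker
  - book 5 (Silent Waters): author_id=1 -> matches Brown
  - book 6 (River Crossing): author_id=2 -> matches King
  - book 7 (Hollow Hills): author_id=3 -> matches Walker
So 1 of 7 rows is dropped.

SQL:
SELECT a.title, b.name AS author
FROM books a
INNER JOIN authors b ON a.author_id = b.id

Result:
title          | author
---------------+-------
Paper Boats    | Allen 
Distant Shores | Walker
Empty Rooms    | Walker
Silent Waters  | Brown 
River Crossing | King  
Hollow Hills   | Walker


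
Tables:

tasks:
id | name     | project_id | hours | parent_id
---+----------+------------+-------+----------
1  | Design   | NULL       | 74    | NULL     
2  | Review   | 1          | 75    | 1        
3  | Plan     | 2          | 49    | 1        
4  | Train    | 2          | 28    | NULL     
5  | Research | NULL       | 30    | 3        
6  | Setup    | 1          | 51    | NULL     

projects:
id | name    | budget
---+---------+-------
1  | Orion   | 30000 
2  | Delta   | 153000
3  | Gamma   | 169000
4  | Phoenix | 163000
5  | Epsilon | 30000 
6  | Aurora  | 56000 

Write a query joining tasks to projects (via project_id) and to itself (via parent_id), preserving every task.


Two LEFT JOINs from the same base table tasks: one to projects via project_id, one to tasks itself via parent_id. Both are LEFT so every task is preserved.
Match against projects:
  - task 1 (Design): project_id=NULL, no match -> kept with NULL
  - task 2 (Review): project_id=1 -> matches Orion
  - task 3 (Plan): project_id=2 -> matches Delta
  - task 4 (Train): project_id=2 -> matches Delta
  - task 5 (Research): project_id=NULL, no match -> kept with NULL
  - task 6 (Setup): project_id=1 -> matches Orion
Match against tasks (self):
  - task 1 (Design): parent_id=NULL -> NULL
  - task 2 (Review): parent_id=1 -> Design
  - task 3 (Plan): parent_id=1 -> Design
  - task 4 (Train): parent_id=NULL -> NULL
  - task 5 (Research): parent_id=3 -> Plan
  - task 6 (Setup): parent_id=NULL -> NULL

SQL:
SELECT a.name, b.name AS project, c.name AS parent
FROM tasks a
LEFT JOIN projects b ON a.project_id = b.id
LEFT JOIN tasks c ON a.parent_id = c.id

Result:
name     | project | parent
---------+---------+-------
Design   | NULL    | NULL  
Review   | Orion   | Design
Plan     | Delta   | Design
Train    | Delta   | NULL  
Research | NULL    | Plan  
Setup    | Orion   | NULL  


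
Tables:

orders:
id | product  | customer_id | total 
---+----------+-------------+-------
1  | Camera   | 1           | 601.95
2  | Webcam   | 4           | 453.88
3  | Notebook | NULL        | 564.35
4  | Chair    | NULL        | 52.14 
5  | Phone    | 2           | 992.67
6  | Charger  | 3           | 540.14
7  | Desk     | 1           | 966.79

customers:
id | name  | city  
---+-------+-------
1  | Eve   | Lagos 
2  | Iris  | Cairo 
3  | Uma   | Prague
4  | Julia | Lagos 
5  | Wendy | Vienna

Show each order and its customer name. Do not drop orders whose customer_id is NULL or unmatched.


LEFT JOIN keeps every row from orders (the left table); where customer_id has no match in customers, the customer columns become NULL. Walk through each order:
  - order 1 (Camera): customer_id=1 -> matches Eve
  - order 2 (Webcam): customer_id=4 -> matches Julia
  - order 3 (Notebook): customer_id=NULL, no match -> kept with NULL
  - order 4 (Chair): customer_id=NULL, no match -> kept with NULL
  - order 5 (Phone): customer_id=2 -> matches Iris
  - order 6 (Charger): customer_id=3 -> matches Uma
  - order 7 (Desk): customer_id=1 -> matches Eve
All 7 rows appear; 2 have NULL customer.

SQL:
SELECT a.product, b.name AS customer
FROM orders a
LEFT JOIN customers b ON a.customer_id = b.id

Result:
product  | customer
---------+---------
Camera   | Eve     
Webcam   | Julia   
Notebook | NULL    
Chair    | NULL    
Phone    | Iris    
Charger  | Uma     
Desk     | Eve     


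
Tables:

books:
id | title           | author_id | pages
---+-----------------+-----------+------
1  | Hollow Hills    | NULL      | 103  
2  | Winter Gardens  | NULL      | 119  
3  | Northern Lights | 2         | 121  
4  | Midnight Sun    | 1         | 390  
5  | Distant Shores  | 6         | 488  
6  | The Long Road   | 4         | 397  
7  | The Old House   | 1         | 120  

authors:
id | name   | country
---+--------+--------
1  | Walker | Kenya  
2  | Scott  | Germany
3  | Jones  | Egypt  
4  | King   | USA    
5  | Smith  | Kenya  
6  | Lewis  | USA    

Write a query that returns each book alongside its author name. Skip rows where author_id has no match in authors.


INNER JOIN keeps only books rows whose author_id matches an id in authors. Walk through each book:
  - book 1 (Hollow Hills): author_id=NULL, no match -> dropped
  - book 2 (Winter Gardens): author_id=NULL, no match -> dropped
  - book 3 (Northern Lights): author_id=2 -> matches Scott
  - book 4 (Midnight Sun): author_id=1 -> matches Walker
  - book 5 (Distant Shores): author_id=6 -> matches Lewis
  - book 6 (The Long Road): author_id=4 -> matches King
  - book 7 (The Old House): author_id=1 -> matches Walker
So 2 of 7 rows are dropped.

SQL:
SELECT a.title, b.name AS author
FROM books a
INNER JOIN authors b ON a.author_id = b.id

Result:
title           | author
----------------+-------
Northern Lights | Scott 
Midnight Sun    | Walker
Distant Shores  | Lewis 
The Long Road   | King  
The Old House   | Walker


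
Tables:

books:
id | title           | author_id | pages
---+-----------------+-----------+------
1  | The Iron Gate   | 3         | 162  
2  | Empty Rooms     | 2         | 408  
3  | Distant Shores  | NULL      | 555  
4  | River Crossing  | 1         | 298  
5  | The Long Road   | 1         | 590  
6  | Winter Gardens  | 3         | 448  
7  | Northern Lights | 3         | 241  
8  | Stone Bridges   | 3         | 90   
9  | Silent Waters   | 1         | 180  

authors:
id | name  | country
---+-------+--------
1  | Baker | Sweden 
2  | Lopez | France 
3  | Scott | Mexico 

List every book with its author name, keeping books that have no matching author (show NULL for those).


LEFT JOIN keeps every row from books (the left table); where author_id has no match in authors, the author columns become NULL. Walk through each book:
  - book 1 (The Iron Gate): author_id=3 -> matches Scott
  - book 2 (Empty Rooms): author_id=2 -> matches Lopez
  - book 3 (Distant Shores): author_id=NULL, no match -> kept with NULL
  - book 4 (River Crossing): author_id=1 -> matches Baker
  - book 5 (The Long Road): author_id=1 -> matches Baker
  - book 6 (Winter Gardens): author_id=3 -> matches Scott
  - book 7 (Northern Lights): author_id=3 -> matches Scott
  - book 8 (Stone Bridges): author_id=3 -> matches Scott
  - book 9 (Silent Waters): author_id=1 -> matches Baker
All 9 rows appear; 1 has NULL author.

SQL:
SELECT a.title, b.name AS author
FROM books a
LEFT JOIN authors b ON a.author_id = b.id

Result:
title           | author
----------------+-------
The Iron Gate   | Scott 
Empty Rooms     | Lopez 
Distant Shores  | NULL  
River Crossing  | Baker 
The Long Road   | Baker 
Winter Gardens  | Scott 
Northern Lights | Scott 
Stone Bridges   | Scott 
Silent Waters   | Baker 


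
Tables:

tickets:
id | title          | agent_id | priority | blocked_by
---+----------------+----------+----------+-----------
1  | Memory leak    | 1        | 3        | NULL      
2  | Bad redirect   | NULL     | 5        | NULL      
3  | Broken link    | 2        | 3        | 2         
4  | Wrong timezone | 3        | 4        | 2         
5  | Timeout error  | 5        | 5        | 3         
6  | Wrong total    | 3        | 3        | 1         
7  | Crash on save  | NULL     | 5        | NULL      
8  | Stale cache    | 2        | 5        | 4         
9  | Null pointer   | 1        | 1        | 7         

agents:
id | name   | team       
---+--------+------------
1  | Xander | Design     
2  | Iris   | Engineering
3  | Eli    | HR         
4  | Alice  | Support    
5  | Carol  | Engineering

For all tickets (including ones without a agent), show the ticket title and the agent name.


LEFT JOIN keeps every row from tickets (the left table); where agent_id has no match in agents, the agent columns become NULL. Walk through each ticket:
  - ticket 1 (Memory leak): agent_id=1 -> matches Xander
  - ticket 2 (Bad redirect): agent_id=NULL, no match -> kept with NULL
  - ticket 3 (Broken link): agent_id=2 -> matches Iris
  - ticket 4 (Wrong timezone): agent_id=3 -> matches Eli
  - ticket 5 (Timeout error): agent_id=5 -> matches Carol
  - ticket 6 (Wrong total): agent_id=3 -> matches Eli
  - ticket 7 (Crash on save): agent_id=NULL, no match -> kept with NULL
  - ticket 8 (Stale cache): agent_id=2 -> matches Iris
  - ticket 9 (Null pointer): agent_id=1 -> matches Xander
All 9 rows appear; 2 have NULL agent.

SQL:
SELECT a.title, b.name AS agent
FROM tickets a
LEFT JOIN agents b ON a.agent_id = b.id

Result:
title          | agent 
---------------+-------
Memory leak    | Xander
Bad redirect   | NULL  
Broken link    | Iris  
Wrong timezone | Eli   
Timeout error  | Carol 
Wrong total    | Eli   
Crash on save  | NULL  
Stale cache    | Iris  
Null pointer   | Xander


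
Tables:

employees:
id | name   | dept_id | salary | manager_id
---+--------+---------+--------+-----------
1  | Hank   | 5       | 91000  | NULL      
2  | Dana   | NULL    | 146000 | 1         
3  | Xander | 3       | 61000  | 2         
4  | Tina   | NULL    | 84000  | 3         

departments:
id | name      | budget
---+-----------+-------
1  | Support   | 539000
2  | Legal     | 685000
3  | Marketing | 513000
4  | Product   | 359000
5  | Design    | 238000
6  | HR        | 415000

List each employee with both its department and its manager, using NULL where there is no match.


Two LEFT JOINs from the same base table employees: one to departments via dept_id, one to employees itself via manager_id. Both are LEFT so every employee is preserved.
Match against departments:
  - employee 1 (Hank): dept_id=5 -> matches Design
  - employee 2 (Dana): dept_id=NULL, no match -> kept with NULL
  - employee 3 (Xander): dept_id=3 -> matches Marketing
  - employee 4 (Tina): dept_id=NULL, no match -> kept with NULL
Match against employees (self):
  - employee 1 (Hank): manager_id=NULL -> NULL
  - employee 2 (Dana): manager_id=1 -> Hank
  - employee 3 (Xander): manager_id=2 -> Dana
  - employee 4 (Tina): manager_id=3 -> Xander

SQL:
SELECT a.name, b.name AS department, c.name AS manager
FROM employees a
LEFT JOIN departments b ON a.dept_id = b.id
LEFT JOIN employees c ON a.manager_id = c.id

Result:
name   | department | manager
-------+------------+--------
Hank   | Design     | NULL   
Dana   | NULL       | Hank   
Xander | Marketing  | Dana   
Tina   | NULL       | Xander 
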